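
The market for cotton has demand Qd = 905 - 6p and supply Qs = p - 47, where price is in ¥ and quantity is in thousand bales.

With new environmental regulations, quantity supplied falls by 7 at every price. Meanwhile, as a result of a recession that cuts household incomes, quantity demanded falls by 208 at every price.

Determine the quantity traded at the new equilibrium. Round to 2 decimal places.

Before the shock: 905 - 6p = p - 47 ⇒ 952 = 7p ⇒ p = 136, Q = 89.
With the change applied: demand Qd = 697 - 6p, supply Qs = p - 54.
Equate the new curves: 697 - 6p = p - 54, giving 751 = 7p, p = 751/7 ≈ 107.2857, Q = 373/7 ≈ 53.2857.

53.29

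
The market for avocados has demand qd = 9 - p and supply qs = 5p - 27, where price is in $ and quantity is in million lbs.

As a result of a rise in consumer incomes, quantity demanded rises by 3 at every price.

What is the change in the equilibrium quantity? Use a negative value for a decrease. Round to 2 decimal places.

Original equilibrium: 9 - p = 5p - 27 gives 36 = 6p, so p = 6 and q = 3.
The shock moves the curves to qd = 12 - p and qs = 5p - 27.
New equilibrium: 12 - p = 5p - 27 ⇒ 39 = 6p ⇒ p = 6.5, q = 5.5.
Δq = 5.5 − 3 = +2.50.

+2.50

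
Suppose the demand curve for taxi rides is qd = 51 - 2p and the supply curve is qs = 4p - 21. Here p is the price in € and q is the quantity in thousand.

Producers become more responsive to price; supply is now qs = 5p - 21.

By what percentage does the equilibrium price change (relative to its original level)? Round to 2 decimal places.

-14.29

Solve the original market: 51 - 2p = 4p - 21, hence p = 12 and q = 27.
The new curves are qd = 51 - 2p (demand) and qs = 5p - 21 (supply).
Clearing the new market: 51 - 2p = 5p - 21, so p = 72/7 ≈ 10.2857 and q = 213/7 ≈ 30.4286.
%Δp = (10.2857 − 12) / 12 × 100 = -14.29%.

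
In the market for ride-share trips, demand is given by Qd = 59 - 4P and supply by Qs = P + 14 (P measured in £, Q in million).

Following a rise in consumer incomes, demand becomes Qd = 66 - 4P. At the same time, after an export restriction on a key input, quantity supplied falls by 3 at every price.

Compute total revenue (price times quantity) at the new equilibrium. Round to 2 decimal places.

242.00

Initially, 59 - 4P = P + 14, so 45 = 5P and P = 9, Q = 23.
With the change applied: demand Qd = 66 - 4P, supply Qs = P + 11.
New equilibrium: 66 - 4P = P + 11 ⇒ 55 = 5P ⇒ P = 11, Q = 22.
New expenditure = 11 × 22 = 242.00.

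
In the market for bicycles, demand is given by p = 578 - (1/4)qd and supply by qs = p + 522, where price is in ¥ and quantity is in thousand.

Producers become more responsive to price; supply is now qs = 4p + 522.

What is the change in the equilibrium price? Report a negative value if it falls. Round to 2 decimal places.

-134.25

Solve the original market: 2312 - 4p = p + 522, hence p = 358 and q = 880.
The shock moves the curves to qd = 2312 - 4p and qs = 4p + 522.
Setting them equal: 2312 - 4p = 4p + 522 → 1790 = 8p, so p = 223.75 and q = 1417.
Δp = 223.75 − 358 = -134.25.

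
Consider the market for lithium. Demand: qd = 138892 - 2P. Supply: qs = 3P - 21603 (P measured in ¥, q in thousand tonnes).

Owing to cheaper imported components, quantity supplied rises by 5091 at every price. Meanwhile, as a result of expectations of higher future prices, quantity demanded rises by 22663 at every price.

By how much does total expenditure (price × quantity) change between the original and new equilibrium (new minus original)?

Original equilibrium: 138892 - 2P = 3P - 21603 gives 160495 = 5P, so P = 32099 and q = 74694.
After the shift, demand is qd = 161555 - 2P and supply is qs = 3P - 16512.
Setting them equal: 161555 - 2P = 3P - 16512 → 178067 = 5P, so P = 35613.4 and q = 90328.2.
Expenditure moves from 32099×74694 = 2397602706 to 35613.4×90328.2 = 3216894317.88; change = +819291611.88.

+819291611.88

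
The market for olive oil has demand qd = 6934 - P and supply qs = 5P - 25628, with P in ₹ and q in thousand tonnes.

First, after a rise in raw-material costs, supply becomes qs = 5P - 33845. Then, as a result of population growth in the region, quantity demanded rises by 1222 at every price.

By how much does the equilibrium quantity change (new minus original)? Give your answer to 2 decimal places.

Original equilibrium: 6934 - P = 5P - 25628 gives 32562 = 6P, so P = 5427 and q = 1507.
With the change applied: demand qd = 8156 - P, supply qs = 5P - 33845.
Equate the new curves: 8156 - P = 5P - 33845, giving 42001 = 6P, P = 42001/6 ≈ 7000.1667, q = 6935/6 ≈ 1155.8333.
Δq = 1155.8333 − 1507 = -351.17.

-351.17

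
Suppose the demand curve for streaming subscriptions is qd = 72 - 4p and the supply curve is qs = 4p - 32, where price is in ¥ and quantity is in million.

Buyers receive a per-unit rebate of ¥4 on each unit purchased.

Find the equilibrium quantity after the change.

28

Original equilibrium: 72 - 4p = 4p - 32 gives 104 = 8p, so p = 13 and q = 20.
Since buyers' out-of-pocket price is the market price minus the rebate, the effective demand curve becomes qd = 88 - 4p.
Equate the new curves: 88 - 4p = 4p - 32, giving 120 = 8p, p = 15, q = 28.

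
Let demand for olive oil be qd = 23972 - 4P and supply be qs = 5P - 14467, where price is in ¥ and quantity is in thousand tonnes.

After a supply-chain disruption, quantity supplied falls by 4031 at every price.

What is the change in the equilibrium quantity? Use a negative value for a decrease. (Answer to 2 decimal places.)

-1791.56

Original equilibrium: 23972 - 4P = 5P - 14467 gives 38439 = 9P, so P = 4271 and q = 6888.
With the change applied: demand qd = 23972 - 4P, supply qs = 5P - 18498.
Equate the new curves: 23972 - 4P = 5P - 18498, giving 42470 = 9P, P = 42470/9 ≈ 4718.8889, q = 45868/9 ≈ 5096.4444.
Δq = 5096.4444 − 6888 = -1791.56.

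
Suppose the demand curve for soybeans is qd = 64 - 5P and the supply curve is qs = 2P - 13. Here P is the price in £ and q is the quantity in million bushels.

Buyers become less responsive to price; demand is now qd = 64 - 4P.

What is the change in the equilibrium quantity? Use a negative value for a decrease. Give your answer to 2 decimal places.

+3.67

Initially, 64 - 5P = 2P - 13, so 77 = 7P and P = 11, q = 9.
After the shift, demand is qd = 64 - 4P and supply is qs = 2P - 13.
New equilibrium: 64 - 4P = 2P - 13 ⇒ 77 = 6P ⇒ P = 77/6 ≈ 12.8333, q = 38/3 ≈ 12.6667.
Δq = 12.6667 − 9 = +3.67.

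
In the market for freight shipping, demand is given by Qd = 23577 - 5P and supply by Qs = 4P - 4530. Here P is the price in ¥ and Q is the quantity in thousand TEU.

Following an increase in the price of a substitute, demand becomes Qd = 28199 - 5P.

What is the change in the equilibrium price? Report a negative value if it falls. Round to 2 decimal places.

Solve the original market: 23577 - 5P = 4P - 4530, hence P = 3123 and Q = 7962.
After the shift, demand is Qd = 28199 - 5P and supply is Qs = 4P - 4530.
Equate the new curves: 28199 - 5P = 4P - 4530, giving 32729 = 9P, P = 32729/9 ≈ 3636.5556, Q = 90146/9 ≈ 10016.2222.
ΔP = 3636.5556 − 3123 = +513.56.

+513.56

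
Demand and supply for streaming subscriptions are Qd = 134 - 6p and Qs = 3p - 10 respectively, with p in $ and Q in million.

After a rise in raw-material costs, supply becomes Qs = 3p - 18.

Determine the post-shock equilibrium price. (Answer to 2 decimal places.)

16.89

Initially, 134 - 6p = 3p - 10, so 144 = 9p and p = 16, Q = 38.
After the shift, demand is Qd = 134 - 6p and supply is Qs = 3p - 18.
Clearing the new market: 134 - 6p = 3p - 18, so p = 152/9 ≈ 16.8889 and Q = 98/3 ≈ 32.6667.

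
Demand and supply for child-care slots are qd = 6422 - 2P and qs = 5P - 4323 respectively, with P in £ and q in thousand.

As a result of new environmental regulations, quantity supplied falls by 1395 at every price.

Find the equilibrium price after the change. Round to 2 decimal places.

Initially, 6422 - 2P = 5P - 4323, so 10745 = 7P and P = 1535, q = 3352.
With the change applied: demand qd = 6422 - 2P, supply qs = 5P - 5718.
New equilibrium: 6422 - 2P = 5P - 5718 ⇒ 12140 = 7P ⇒ P = 12140/7 ≈ 1734.2857, q = 20674/7 ≈ 2953.4286.

1734.29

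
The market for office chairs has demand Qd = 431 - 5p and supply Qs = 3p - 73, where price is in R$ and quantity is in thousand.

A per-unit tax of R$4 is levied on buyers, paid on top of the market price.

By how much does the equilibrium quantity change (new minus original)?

Original equilibrium: 431 - 5p = 3p - 73 gives 504 = 8p, so p = 63 and Q = 116.
Since buyers pay the price plus the tax, the effective demand curve becomes Qd = 411 - 5p.
Clearing the new market: 411 - 5p = 3p - 73, so p = 60.5 and Q = 108.5.
ΔQ = 108.5 − 116 = -7.5.

-7.5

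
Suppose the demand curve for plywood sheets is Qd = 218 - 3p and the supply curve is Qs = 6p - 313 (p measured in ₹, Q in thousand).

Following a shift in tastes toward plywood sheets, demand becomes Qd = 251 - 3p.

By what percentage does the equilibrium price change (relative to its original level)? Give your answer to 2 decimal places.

+6.21

Initially, 218 - 3p = 6p - 313, so 531 = 9p and p = 59, Q = 41.
The new curves are Qd = 251 - 3p (demand) and Qs = 6p - 313 (supply).
New equilibrium: 251 - 3p = 6p - 313 ⇒ 564 = 9p ⇒ p = 188/3 ≈ 62.6667, Q = 63.
%Δp = (62.6667 − 59) / 59 × 100 = +6.21%.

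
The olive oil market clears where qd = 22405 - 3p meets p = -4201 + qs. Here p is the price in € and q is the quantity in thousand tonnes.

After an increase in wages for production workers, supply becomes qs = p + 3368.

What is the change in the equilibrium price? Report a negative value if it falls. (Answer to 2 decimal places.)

Original equilibrium: 22405 - 3p = p + 4201 gives 18204 = 4p, so p = 4551 and q = 8752.
The new curves are qd = 22405 - 3p (demand) and qs = p + 3368 (supply).
Equate the new curves: 22405 - 3p = p + 3368, giving 19037 = 4p, p = 4759.25, q = 8127.25.
Δp = 4759.25 − 4551 = +208.25.

+208.25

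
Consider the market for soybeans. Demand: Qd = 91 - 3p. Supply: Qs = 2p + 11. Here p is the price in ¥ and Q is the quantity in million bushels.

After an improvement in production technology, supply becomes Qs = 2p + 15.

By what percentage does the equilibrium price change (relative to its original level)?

-5

Initially, 91 - 3p = 2p + 11, so 80 = 5p and p = 16, Q = 43.
After the shift, demand is Qd = 91 - 3p and supply is Qs = 2p + 15.
Equate the new curves: 91 - 3p = 2p + 15, giving 76 = 5p, p = 15.2, Q = 45.4.
%Δp = (15.2 − 16) / 16 × 100 = -5%.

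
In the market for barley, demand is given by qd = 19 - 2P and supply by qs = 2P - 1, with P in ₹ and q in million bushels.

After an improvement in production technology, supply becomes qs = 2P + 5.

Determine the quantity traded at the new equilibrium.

Original equilibrium: 19 - 2P = 2P - 1 gives 20 = 4P, so P = 5 and q = 9.
After the shift, demand is qd = 19 - 2P and supply is qs = 2P + 5.
Clearing the new market: 19 - 2P = 2P + 5, so P = 3.5 and q = 12.

12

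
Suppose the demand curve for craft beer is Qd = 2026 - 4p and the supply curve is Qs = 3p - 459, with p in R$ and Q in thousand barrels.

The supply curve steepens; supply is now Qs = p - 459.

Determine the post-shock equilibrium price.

Original equilibrium: 2026 - 4p = 3p - 459 gives 2485 = 7p, so p = 355 and Q = 606.
After the shift, demand is Qd = 2026 - 4p and supply is Qs = p - 459.
New equilibrium: 2026 - 4p = p - 459 ⇒ 2485 = 5p ⇒ p = 497, Q = 38.

497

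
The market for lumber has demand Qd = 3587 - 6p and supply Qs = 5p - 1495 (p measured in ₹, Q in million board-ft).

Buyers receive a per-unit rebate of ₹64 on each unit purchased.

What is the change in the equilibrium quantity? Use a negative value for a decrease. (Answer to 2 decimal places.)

+174.55

Solve the original market: 3587 - 6p = 5p - 1495, hence p = 462 and Q = 815.
Since buyers' out-of-pocket price is the market price minus the rebate, the effective demand curve becomes Qd = 3971 - 6p.
New equilibrium: 3971 - 6p = 5p - 1495 ⇒ 5466 = 11p ⇒ p = 5466/11 ≈ 496.9091, Q = 10885/11 ≈ 989.5455.
ΔQ = 989.5455 − 815 = +174.55.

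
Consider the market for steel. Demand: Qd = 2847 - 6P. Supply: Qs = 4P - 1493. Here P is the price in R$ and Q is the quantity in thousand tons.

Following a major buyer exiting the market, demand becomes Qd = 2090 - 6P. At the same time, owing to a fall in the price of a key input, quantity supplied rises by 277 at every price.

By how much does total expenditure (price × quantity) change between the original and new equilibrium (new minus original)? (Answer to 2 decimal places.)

-70286.16

Original equilibrium: 2847 - 6P = 4P - 1493 gives 4340 = 10P, so P = 434 and Q = 243.
The new curves are Qd = 2090 - 6P (demand) and Qs = 4P - 1216 (supply).
Clearing the new market: 2090 - 6P = 4P - 1216, so P = 330.6 and Q = 106.4.
Expenditure moves from 434×243 = 105462 to 330.6×106.4 = 35175.84; change = -70286.16.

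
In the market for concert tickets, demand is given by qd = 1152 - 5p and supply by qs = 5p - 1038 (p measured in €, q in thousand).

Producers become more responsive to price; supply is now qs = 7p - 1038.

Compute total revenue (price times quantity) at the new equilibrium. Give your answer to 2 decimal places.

Solve the original market: 1152 - 5p = 5p - 1038, hence p = 219 and q = 57.
The new curves are qd = 1152 - 5p (demand) and qs = 7p - 1038 (supply).
Equate the new curves: 1152 - 5p = 7p - 1038, giving 2190 = 12p, p = 182.5, q = 239.5.
New expenditure = 182.5 × 239.5 = 43708.75.

43708.75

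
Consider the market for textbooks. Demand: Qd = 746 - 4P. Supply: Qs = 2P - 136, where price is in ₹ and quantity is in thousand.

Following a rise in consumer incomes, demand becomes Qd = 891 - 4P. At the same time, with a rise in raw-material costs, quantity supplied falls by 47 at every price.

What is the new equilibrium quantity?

175

Initially, 746 - 4P = 2P - 136, so 882 = 6P and P = 147, Q = 158.
The new curves are Qd = 891 - 4P (demand) and Qs = 2P - 183 (supply).
Equate the new curves: 891 - 4P = 2P - 183, giving 1074 = 6P, P = 179, Q = 175.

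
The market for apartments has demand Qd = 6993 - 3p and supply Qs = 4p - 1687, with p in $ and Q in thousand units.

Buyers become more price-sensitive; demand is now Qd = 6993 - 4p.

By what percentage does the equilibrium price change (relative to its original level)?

-12.5

Initially, 6993 - 3p = 4p - 1687, so 8680 = 7p and p = 1240, Q = 3273.
The shock moves the curves to Qd = 6993 - 4p and Qs = 4p - 1687.
Clearing the new market: 6993 - 4p = 4p - 1687, so p = 1085 and Q = 2653.
%Δp = (1085 − 1240) / 1240 × 100 = -12.5%.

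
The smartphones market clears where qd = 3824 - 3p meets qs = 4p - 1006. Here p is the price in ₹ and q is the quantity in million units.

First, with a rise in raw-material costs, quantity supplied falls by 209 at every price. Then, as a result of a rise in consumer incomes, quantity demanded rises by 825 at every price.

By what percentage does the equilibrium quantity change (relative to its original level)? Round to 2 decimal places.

+21.77

Solve the original market: 3824 - 3p = 4p - 1006, hence p = 690 and q = 1754.
After the shift, demand is qd = 4649 - 3p and supply is qs = 4p - 1215.
Clearing the new market: 4649 - 3p = 4p - 1215, so p = 5864/7 ≈ 837.7143 and q = 14951/7 ≈ 2135.8571.
%Δq = (2135.8571 − 1754) / 1754 × 100 = +21.77%.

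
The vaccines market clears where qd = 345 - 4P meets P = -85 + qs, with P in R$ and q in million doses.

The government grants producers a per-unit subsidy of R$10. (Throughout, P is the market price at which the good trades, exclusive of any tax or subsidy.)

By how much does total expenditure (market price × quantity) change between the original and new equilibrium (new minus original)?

+126

Before the shock: 345 - 4P = P + 85 ⇒ 260 = 5P ⇒ P = 52, q = 137.
Since sellers receive the price plus the subsidy, the effective supply curve becomes qs = P + 95.
Clearing the new market: 345 - 4P = P + 95, so P = 50 and q = 145.
Expenditure moves from 52×137 = 7124 to 50×145 = 7250; change = +126.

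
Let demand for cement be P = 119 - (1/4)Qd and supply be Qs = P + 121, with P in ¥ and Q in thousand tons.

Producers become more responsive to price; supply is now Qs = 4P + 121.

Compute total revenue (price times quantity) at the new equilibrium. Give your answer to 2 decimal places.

Initially, 476 - 4P = P + 121, so 355 = 5P and P = 71, Q = 192.
With the change applied: demand Qd = 476 - 4P, supply Qs = 4P + 121.
New equilibrium: 476 - 4P = 4P + 121 ⇒ 355 = 8P ⇒ P = 44.375, Q = 298.5.
New expenditure = 44.375 × 298.5 = 13245.94.

13245.94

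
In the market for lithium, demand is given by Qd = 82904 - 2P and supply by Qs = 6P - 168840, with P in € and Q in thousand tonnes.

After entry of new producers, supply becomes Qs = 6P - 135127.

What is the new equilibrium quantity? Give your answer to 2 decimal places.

Before the shock: 82904 - 2P = 6P - 168840 ⇒ 251744 = 8P ⇒ P = 31468, Q = 19968.
The shock moves the curves to Qd = 82904 - 2P and Qs = 6P - 135127.
Clearing the new market: 82904 - 2P = 6P - 135127, so P = 27253.875 and Q = 28396.25.

28396.25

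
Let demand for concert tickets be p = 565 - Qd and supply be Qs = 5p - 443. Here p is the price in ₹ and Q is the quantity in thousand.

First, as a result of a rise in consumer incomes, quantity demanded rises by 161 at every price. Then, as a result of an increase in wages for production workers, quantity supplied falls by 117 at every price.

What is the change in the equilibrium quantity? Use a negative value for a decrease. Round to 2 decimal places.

+114.67

Initially, 565 - p = 5p - 443, so 1008 = 6p and p = 168, Q = 397.
After the shift, demand is Qd = 726 - p and supply is Qs = 5p - 560.
Clearing the new market: 726 - p = 5p - 560, so p = 643/3 ≈ 214.3333 and Q = 1535/3 ≈ 511.6667.
ΔQ = 511.6667 − 397 = +114.67.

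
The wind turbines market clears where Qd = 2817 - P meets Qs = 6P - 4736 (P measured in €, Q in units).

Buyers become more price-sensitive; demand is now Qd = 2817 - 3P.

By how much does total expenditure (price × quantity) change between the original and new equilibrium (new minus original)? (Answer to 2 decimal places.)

-1624094.81

Solve the original market: 2817 - P = 6P - 4736, hence P = 1079 and Q = 1738.
The new curves are Qd = 2817 - 3P (demand) and Qs = 6P - 4736 (supply).
Equate the new curves: 2817 - 3P = 6P - 4736, giving 7553 = 9P, P = 7553/9 ≈ 839.2222, Q = 898/3 ≈ 299.3333.
Expenditure moves from 1079×1738 = 1875302 to 839.2222×299.3333 = 251207.1852; change = -1624094.81.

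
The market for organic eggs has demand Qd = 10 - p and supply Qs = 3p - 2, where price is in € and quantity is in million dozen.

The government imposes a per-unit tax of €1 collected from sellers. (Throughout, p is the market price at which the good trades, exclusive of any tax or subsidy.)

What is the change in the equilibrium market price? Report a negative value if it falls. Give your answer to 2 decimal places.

+0.75

Initially, 10 - p = 3p - 2, so 12 = 4p and p = 3, Q = 7.
Since sellers keep the price net of the tax, the effective supply curve becomes Qs = 3p - 5.
New equilibrium: 10 - p = 3p - 5 ⇒ 15 = 4p ⇒ p = 3.75, Q = 6.25.
Δp = 3.75 − 3 = +0.75.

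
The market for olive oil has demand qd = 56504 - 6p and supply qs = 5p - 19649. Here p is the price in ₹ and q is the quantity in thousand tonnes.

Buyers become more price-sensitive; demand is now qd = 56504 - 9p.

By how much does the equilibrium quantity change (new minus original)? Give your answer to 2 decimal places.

Initially, 56504 - 6p = 5p - 19649, so 76153 = 11p and p = 6923, q = 14966.
The new curves are qd = 56504 - 9p (demand) and qs = 5p - 19649 (supply).
New equilibrium: 56504 - 9p = 5p - 19649 ⇒ 76153 = 14p ⇒ p = 5439.5, q = 7548.5.
Δq = 7548.5 − 14966 = -7417.50.

-7417.50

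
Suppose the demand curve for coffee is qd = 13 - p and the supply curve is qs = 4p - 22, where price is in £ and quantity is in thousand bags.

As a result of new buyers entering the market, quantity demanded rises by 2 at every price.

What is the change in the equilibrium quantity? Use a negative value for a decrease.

Before the shock: 13 - p = 4p - 22 ⇒ 35 = 5p ⇒ p = 7, q = 6.
With the change applied: demand qd = 15 - p, supply qs = 4p - 22.
Clearing the new market: 15 - p = 4p - 22, so p = 7.4 and q = 7.6.
Δq = 7.6 − 6 = +1.6.

+1.6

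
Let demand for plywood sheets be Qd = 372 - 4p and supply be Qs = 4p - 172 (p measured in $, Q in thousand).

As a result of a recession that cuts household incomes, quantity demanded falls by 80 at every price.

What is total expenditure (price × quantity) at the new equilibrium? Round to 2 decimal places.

3480.00

Original equilibrium: 372 - 4p = 4p - 172 gives 544 = 8p, so p = 68 and Q = 100.
After the shift, demand is Qd = 292 - 4p and supply is Qs = 4p - 172.
Equate the new curves: 292 - 4p = 4p - 172, giving 464 = 8p, p = 58, Q = 60.
New expenditure = 58 × 60 = 3480.00.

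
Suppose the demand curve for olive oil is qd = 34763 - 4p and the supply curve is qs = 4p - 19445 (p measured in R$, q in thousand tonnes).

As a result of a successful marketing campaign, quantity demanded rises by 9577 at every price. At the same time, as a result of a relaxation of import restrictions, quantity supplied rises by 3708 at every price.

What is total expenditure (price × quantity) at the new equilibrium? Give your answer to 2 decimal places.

107398901.94

Before the shock: 34763 - 4p = 4p - 19445 ⇒ 54208 = 8p ⇒ p = 6776, q = 7659.
After the shift, demand is qd = 44340 - 4p and supply is qs = 4p - 15737.
Equate the new curves: 44340 - 4p = 4p - 15737, giving 60077 = 8p, p = 7509.625, q = 14301.5.
New expenditure = 7509.625 × 14301.5 = 107398901.94.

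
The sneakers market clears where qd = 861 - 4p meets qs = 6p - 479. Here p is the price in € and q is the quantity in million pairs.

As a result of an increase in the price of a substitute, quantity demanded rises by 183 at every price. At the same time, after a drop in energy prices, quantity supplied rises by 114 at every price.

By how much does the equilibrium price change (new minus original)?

+6.9

Before the shock: 861 - 4p = 6p - 479 ⇒ 1340 = 10p ⇒ p = 134, q = 325.
After the shift, demand is qd = 1044 - 4p and supply is qs = 6p - 365.
Equate the new curves: 1044 - 4p = 6p - 365, giving 1409 = 10p, p = 140.9, q = 480.4.
Δp = 140.9 − 134 = +6.9.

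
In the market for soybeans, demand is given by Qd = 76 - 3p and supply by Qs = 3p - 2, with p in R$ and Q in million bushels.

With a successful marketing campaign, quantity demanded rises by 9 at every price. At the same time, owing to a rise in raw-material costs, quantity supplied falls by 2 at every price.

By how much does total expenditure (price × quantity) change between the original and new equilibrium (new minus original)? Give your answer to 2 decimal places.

+119.75

Solve the original market: 76 - 3p = 3p - 2, hence p = 13 and Q = 37.
After the shift, demand is Qd = 85 - 3p and supply is Qs = 3p - 4.
New equilibrium: 85 - 3p = 3p - 4 ⇒ 89 = 6p ⇒ p = 89/6 ≈ 14.8333, Q = 40.5.
Expenditure moves from 13×37 = 481 to 14.8333×40.5 = 600.75; change = +119.75.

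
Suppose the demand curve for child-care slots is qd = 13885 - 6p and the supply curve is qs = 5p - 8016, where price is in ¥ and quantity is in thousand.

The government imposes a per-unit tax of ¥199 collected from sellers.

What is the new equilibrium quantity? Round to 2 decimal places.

1396.27

Initially, 13885 - 6p = 5p - 8016, so 21901 = 11p and p = 1991, q = 1939.
Since sellers keep the price net of the tax, the effective supply curve becomes qs = 5p - 9011.
Clearing the new market: 13885 - 6p = 5p - 9011, so p = 22896/11 ≈ 2081.4545 and q = 15359/11 ≈ 1396.2727.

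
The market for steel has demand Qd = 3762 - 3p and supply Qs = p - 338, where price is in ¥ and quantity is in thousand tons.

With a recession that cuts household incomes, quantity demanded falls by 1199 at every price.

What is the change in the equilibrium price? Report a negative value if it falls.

Before the shock: 3762 - 3p = p - 338 ⇒ 4100 = 4p ⇒ p = 1025, Q = 687.
The new curves are Qd = 2563 - 3p (demand) and Qs = p - 338 (supply).
Equate the new curves: 2563 - 3p = p - 338, giving 2901 = 4p, p = 725.25, Q = 387.25.
Δp = 725.25 − 1025 = -299.75.

-299.75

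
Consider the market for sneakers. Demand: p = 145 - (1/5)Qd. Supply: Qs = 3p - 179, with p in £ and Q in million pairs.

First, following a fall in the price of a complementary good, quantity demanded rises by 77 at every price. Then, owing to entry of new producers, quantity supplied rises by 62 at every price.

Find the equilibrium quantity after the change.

227.625

Initially, 725 - 5p = 3p - 179, so 904 = 8p and p = 113, Q = 160.
With the change applied: demand Qd = 802 - 5p, supply Qs = 3p - 117.
Clearing the new market: 802 - 5p = 3p - 117, so p = 114.875 and Q = 227.625.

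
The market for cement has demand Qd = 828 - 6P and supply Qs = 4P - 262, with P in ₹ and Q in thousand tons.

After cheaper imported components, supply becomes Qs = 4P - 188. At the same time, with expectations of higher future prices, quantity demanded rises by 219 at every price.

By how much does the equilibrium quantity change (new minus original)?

Initially, 828 - 6P = 4P - 262, so 1090 = 10P and P = 109, Q = 174.
With the change applied: demand Qd = 1047 - 6P, supply Qs = 4P - 188.
Clearing the new market: 1047 - 6P = 4P - 188, so P = 123.5 and Q = 306.
ΔQ = 306 − 174 = +132.

+132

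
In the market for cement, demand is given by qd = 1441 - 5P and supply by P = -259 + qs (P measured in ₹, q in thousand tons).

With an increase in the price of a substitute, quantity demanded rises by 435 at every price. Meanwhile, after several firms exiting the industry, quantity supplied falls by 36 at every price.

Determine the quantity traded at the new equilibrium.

Original equilibrium: 1441 - 5P = P + 259 gives 1182 = 6P, so P = 197 and q = 456.
After the shift, demand is qd = 1876 - 5P and supply is qs = P + 223.
Equate the new curves: 1876 - 5P = P + 223, giving 1653 = 6P, P = 275.5, q = 498.5.

498.5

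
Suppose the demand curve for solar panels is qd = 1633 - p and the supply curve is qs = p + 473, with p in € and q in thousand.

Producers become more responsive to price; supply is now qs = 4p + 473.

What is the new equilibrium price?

Initially, 1633 - p = p + 473, so 1160 = 2p and p = 580, q = 1053.
The new curves are qd = 1633 - p (demand) and qs = 4p + 473 (supply).
Clearing the new market: 1633 - p = 4p + 473, so p = 232 and q = 1401.

232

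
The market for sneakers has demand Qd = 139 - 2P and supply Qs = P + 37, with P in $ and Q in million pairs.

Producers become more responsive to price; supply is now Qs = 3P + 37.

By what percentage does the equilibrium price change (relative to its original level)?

Before the shock: 139 - 2P = P + 37 ⇒ 102 = 3P ⇒ P = 34, Q = 71.
The shock moves the curves to Qd = 139 - 2P and Qs = 3P + 37.
Setting them equal: 139 - 2P = 3P + 37 → 102 = 5P, so P = 20.4 and Q = 98.2.
%ΔP = (20.4 − 34) / 34 × 100 = -40%.

-40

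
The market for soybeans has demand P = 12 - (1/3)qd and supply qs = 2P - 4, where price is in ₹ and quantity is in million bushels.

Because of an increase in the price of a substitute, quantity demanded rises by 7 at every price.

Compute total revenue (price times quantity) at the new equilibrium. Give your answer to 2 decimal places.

139.12

Original equilibrium: 36 - 3P = 2P - 4 gives 40 = 5P, so P = 8 and q = 12.
The new curves are qd = 43 - 3P (demand) and qs = 2P - 4 (supply).
Clearing the new market: 43 - 3P = 2P - 4, so P = 9.4 and q = 14.8.
New expenditure = 9.4 × 14.8 = 139.12.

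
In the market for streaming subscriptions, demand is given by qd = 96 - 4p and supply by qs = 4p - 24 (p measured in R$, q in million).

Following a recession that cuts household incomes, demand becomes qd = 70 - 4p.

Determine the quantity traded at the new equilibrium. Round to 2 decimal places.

Before the shock: 96 - 4p = 4p - 24 ⇒ 120 = 8p ⇒ p = 15, q = 36.
With the change applied: demand qd = 70 - 4p, supply qs = 4p - 24.
New equilibrium: 70 - 4p = 4p - 24 ⇒ 94 = 8p ⇒ p = 11.75, q = 23.

23.00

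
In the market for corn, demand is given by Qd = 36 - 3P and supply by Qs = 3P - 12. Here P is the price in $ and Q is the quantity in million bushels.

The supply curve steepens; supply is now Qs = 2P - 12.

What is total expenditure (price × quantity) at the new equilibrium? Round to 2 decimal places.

Original equilibrium: 36 - 3P = 3P - 12 gives 48 = 6P, so P = 8 and Q = 12.
The shock moves the curves to Qd = 36 - 3P and Qs = 2P - 12.
Clearing the new market: 36 - 3P = 2P - 12, so P = 9.6 and Q = 7.2.
New expenditure = 9.6 × 7.2 = 69.12.

69.12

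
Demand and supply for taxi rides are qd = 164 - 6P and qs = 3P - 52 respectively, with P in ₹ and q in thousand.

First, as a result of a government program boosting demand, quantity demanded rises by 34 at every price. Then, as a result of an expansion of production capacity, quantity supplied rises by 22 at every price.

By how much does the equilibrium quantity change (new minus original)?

Before the shock: 164 - 6P = 3P - 52 ⇒ 216 = 9P ⇒ P = 24, q = 20.
The shock moves the curves to qd = 198 - 6P and qs = 3P - 30.
New equilibrium: 198 - 6P = 3P - 30 ⇒ 228 = 9P ⇒ P = 76/3 ≈ 25.3333, q = 46.
Δq = 46 − 20 = +26.

+26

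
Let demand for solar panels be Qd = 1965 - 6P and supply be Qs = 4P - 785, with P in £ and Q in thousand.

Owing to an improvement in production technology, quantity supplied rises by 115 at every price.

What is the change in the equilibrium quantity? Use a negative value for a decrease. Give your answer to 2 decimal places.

+69.00

Solve the original market: 1965 - 6P = 4P - 785, hence P = 275 and Q = 315.
With the change applied: demand Qd = 1965 - 6P, supply Qs = 4P - 670.
Clearing the new market: 1965 - 6P = 4P - 670, so P = 263.5 and Q = 384.
ΔQ = 384 − 315 = +69.00.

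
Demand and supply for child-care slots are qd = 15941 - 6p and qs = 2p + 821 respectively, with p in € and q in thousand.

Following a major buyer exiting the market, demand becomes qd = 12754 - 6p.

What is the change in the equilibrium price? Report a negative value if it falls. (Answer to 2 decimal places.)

Original equilibrium: 15941 - 6p = 2p + 821 gives 15120 = 8p, so p = 1890 and q = 4601.
The new curves are qd = 12754 - 6p (demand) and qs = 2p + 821 (supply).
Equate the new curves: 12754 - 6p = 2p + 821, giving 11933 = 8p, p = 1491.625, q = 3804.25.
Δp = 1491.625 − 1890 = -398.38.

-398.38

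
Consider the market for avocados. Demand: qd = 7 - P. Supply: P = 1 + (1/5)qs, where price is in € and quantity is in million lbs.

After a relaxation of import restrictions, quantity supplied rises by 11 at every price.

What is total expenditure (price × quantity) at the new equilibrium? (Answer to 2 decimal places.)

Initially, 7 - P = 5P - 5, so 12 = 6P and P = 2, q = 5.
After the shift, demand is qd = 7 - P and supply is qs = 5P + 6.
New equilibrium: 7 - P = 5P + 6 ⇒ 1 = 6P ⇒ P = 1/6 ≈ 0.1667, q = 41/6 ≈ 6.8333.
New expenditure = 0.1667 × 6.8333 = 1.14.

1.14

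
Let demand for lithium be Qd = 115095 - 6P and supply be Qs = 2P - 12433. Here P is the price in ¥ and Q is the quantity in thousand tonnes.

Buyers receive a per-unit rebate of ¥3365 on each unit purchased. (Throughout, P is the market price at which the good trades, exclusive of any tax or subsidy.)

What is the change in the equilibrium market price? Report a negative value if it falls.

+2523.75

Initially, 115095 - 6P = 2P - 12433, so 127528 = 8P and P = 15941, Q = 19449.
Since buyers' out-of-pocket price is the market price minus the rebate, the effective demand curve becomes Qd = 135285 - 6P.
Clearing the new market: 135285 - 6P = 2P - 12433, so P = 18464.75 and Q = 24496.5.
ΔP = 18464.75 − 15941 = +2523.75.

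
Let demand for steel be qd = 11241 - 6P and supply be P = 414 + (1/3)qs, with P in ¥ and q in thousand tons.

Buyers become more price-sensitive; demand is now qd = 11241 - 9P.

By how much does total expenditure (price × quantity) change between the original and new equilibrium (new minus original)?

-2094283.3125

Original equilibrium: 11241 - 6P = 3P - 1242 gives 12483 = 9P, so P = 1387 and q = 2919.
The new curves are qd = 11241 - 9P (demand) and qs = 3P - 1242 (supply).
New equilibrium: 11241 - 9P = 3P - 1242 ⇒ 12483 = 12P ⇒ P = 1040.25, q = 1878.75.
Expenditure moves from 1387×2919 = 4048653 to 1040.25×1878.75 = 1954369.6875; change = -2094283.3125.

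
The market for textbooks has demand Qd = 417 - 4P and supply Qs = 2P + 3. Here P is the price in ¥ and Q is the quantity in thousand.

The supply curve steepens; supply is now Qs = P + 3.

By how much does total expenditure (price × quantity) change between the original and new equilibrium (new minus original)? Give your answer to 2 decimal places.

Solve the original market: 417 - 4P = 2P + 3, hence P = 69 and Q = 141.
With the change applied: demand Qd = 417 - 4P, supply Qs = P + 3.
New equilibrium: 417 - 4P = P + 3 ⇒ 414 = 5P ⇒ P = 82.8, Q = 85.8.
Expenditure moves from 69×141 = 9729 to 82.8×85.8 = 7104.24; change = -2624.76.

-2624.76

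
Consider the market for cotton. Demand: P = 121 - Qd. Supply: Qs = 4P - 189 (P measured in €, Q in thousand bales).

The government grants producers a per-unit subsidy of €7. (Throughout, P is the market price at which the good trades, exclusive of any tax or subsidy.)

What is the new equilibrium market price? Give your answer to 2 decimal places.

Before the shock: 121 - P = 4P - 189 ⇒ 310 = 5P ⇒ P = 62, Q = 59.
Since sellers receive the price plus the subsidy, the effective supply curve becomes Qs = 4P - 161.
Clearing the new market: 121 - P = 4P - 161, so P = 56.4 and Q = 64.6.

56.40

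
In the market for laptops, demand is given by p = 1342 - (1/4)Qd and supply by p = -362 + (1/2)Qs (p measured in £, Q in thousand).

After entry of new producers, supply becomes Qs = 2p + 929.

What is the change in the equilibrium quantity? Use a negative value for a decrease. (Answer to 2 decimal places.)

+136.67

Initially, 5368 - 4p = 2p + 724, so 4644 = 6p and p = 774, Q = 2272.
With the change applied: demand Qd = 5368 - 4p, supply Qs = 2p + 929.
New equilibrium: 5368 - 4p = 2p + 929 ⇒ 4439 = 6p ⇒ p = 4439/6 ≈ 739.8333, Q = 7226/3 ≈ 2408.6667.
ΔQ = 2408.6667 − 2272 = +136.67.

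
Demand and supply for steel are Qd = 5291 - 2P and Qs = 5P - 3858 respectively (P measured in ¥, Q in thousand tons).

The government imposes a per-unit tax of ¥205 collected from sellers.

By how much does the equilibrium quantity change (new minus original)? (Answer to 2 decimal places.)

Before the shock: 5291 - 2P = 5P - 3858 ⇒ 9149 = 7P ⇒ P = 1307, Q = 2677.
Since sellers keep the price net of the tax, the effective supply curve becomes Qs = 5P - 4883.
New equilibrium: 5291 - 2P = 5P - 4883 ⇒ 10174 = 7P ⇒ P = 10174/7 ≈ 1453.4286, Q = 16689/7 ≈ 2384.1429.
ΔQ = 2384.1429 − 2677 = -292.86.

-292.86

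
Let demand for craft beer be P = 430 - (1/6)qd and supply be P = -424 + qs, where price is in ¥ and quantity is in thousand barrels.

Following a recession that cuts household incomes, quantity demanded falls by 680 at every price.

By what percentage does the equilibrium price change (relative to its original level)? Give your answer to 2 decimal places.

-31.54

Before the shock: 2580 - 6P = P + 424 ⇒ 2156 = 7P ⇒ P = 308, q = 732.
The shock moves the curves to qd = 1900 - 6P and qs = P + 424.
Equate the new curves: 1900 - 6P = P + 424, giving 1476 = 7P, P = 1476/7 ≈ 210.8571, q = 4444/7 ≈ 634.8571.
%ΔP = (210.8571 − 308) / 308 × 100 = -31.54%.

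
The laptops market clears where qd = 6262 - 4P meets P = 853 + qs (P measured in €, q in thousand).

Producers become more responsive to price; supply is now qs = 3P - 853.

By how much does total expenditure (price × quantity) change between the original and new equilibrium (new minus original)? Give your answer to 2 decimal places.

Initially, 6262 - 4P = P - 853, so 7115 = 5P and P = 1423, q = 570.
The shock moves the curves to qd = 6262 - 4P and qs = 3P - 853.
New equilibrium: 6262 - 4P = 3P - 853 ⇒ 7115 = 7P ⇒ P = 7115/7 ≈ 1016.4286, q = 15374/7 ≈ 2196.2857.
Expenditure moves from 1423×570 = 811110 to 1016.4286×2196.2857 = 2232367.5510; change = +1421257.55.

+1421257.55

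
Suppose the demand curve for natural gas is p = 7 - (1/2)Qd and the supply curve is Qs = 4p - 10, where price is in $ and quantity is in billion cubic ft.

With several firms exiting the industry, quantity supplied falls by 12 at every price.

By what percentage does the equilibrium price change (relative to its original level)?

+50

Original equilibrium: 14 - 2p = 4p - 10 gives 24 = 6p, so p = 4 and Q = 6.
After the shift, demand is Qd = 14 - 2p and supply is Qs = 4p - 22.
Clearing the new market: 14 - 2p = 4p - 22, so p = 6 and Q = 2.
%Δp = (6 − 4) / 4 × 100 = +50%.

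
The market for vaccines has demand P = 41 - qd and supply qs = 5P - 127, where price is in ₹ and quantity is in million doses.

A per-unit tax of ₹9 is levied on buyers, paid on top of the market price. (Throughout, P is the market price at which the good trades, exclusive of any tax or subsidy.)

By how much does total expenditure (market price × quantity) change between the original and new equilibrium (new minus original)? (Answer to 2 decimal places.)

-218.25

Before the shock: 41 - P = 5P - 127 ⇒ 168 = 6P ⇒ P = 28, q = 13.
Since buyers pay the price plus the tax, the effective demand curve becomes qd = 32 - P.
Clearing the new market: 32 - P = 5P - 127, so P = 26.5 and q = 5.5.
Expenditure moves from 28×13 = 364 to 26.5×5.5 = 145.75; change = -218.25.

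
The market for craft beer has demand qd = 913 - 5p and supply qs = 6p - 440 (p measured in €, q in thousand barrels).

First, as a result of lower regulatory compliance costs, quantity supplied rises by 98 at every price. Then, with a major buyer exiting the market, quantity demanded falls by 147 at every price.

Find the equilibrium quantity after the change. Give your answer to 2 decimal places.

Initially, 913 - 5p = 6p - 440, so 1353 = 11p and p = 123, q = 298.
The new curves are qd = 766 - 5p (demand) and qs = 6p - 342 (supply).
Equate the new curves: 766 - 5p = 6p - 342, giving 1108 = 11p, p = 1108/11 ≈ 100.7273, q = 2886/11 ≈ 262.3636.

262.36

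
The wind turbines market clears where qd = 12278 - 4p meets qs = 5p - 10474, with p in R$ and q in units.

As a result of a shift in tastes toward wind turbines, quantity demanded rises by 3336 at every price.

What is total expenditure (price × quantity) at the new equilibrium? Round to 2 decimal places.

11650707.56

Before the shock: 12278 - 4p = 5p - 10474 ⇒ 22752 = 9p ⇒ p = 2528, q = 2166.
After the shift, demand is qd = 15614 - 4p and supply is qs = 5p - 10474.
Equate the new curves: 15614 - 4p = 5p - 10474, giving 26088 = 9p, p = 8696/3 ≈ 2898.6667, q = 12058/3 ≈ 4019.3333.
New expenditure = 2898.6667 × 4019.3333 = 11650707.56.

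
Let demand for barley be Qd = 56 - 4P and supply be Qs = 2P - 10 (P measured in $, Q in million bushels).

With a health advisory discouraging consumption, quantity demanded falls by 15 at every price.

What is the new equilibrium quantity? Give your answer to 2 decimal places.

Original equilibrium: 56 - 4P = 2P - 10 gives 66 = 6P, so P = 11 and Q = 12.
The shock moves the curves to Qd = 41 - 4P and Qs = 2P - 10.
Equate the new curves: 41 - 4P = 2P - 10, giving 51 = 6P, P = 8.5, Q = 7.

7.00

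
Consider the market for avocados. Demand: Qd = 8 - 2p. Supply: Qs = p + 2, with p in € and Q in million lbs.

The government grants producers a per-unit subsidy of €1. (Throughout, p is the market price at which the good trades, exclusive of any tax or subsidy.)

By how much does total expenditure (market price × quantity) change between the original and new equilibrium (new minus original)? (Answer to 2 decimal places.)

Original equilibrium: 8 - 2p = p + 2 gives 6 = 3p, so p = 2 and Q = 4.
Since sellers receive the price plus the subsidy, the effective supply curve becomes Qs = p + 3.
Setting them equal: 8 - 2p = p + 3 → 5 = 3p, so p = 5/3 ≈ 1.6667 and Q = 14/3 ≈ 4.6667.
Expenditure moves from 2×4 = 8 to 1.6667×4.6667 = 7.7778; change = -0.22.

-0.22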